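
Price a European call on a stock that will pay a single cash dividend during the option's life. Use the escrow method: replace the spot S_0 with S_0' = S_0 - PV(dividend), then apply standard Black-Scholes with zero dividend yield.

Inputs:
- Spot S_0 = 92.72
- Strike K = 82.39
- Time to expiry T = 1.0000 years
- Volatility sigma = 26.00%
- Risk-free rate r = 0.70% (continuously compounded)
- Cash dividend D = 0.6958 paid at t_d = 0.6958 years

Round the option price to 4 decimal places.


PV(D) = D * exp(-r * t_d) = 0.6958 * 0.99514124 = 0.69241928
S_0' = S_0 - PV(D) = 92.7200 - 0.69241928 = 92.02758072
d1 = (ln(S_0'/K) + (r + sigma^2/2)*T) / (sigma*sqrt(T)) = 0.58240097
d2 = d1 - sigma*sqrt(T) = 0.32240097
exp(-rT) = 0.99302444
N(d1) = 0.71985169; N(d2) = 0.62642553
C = S_0' * N(d1) - K * exp(-rT) * N(d2) = 92.02758072 * 0.71985169 - 82.3900 * 0.99302444 * 0.62642553 = 14.9950

Answer: Price = 14.9950


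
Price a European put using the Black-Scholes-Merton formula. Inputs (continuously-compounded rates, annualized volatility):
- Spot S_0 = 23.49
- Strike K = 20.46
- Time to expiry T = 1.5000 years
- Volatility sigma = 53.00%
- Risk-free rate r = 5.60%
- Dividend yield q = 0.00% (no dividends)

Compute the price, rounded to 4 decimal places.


d1 = (ln(S/K) + (r - q + 0.5*sigma^2) * T) / (sigma * sqrt(T)) = 0.66672036
d2 = d1 - sigma * sqrt(T) = 0.01760557
exp(-rT) = 0.91943126; exp(-qT) = 1.00000000
P = K * exp(-rT) * N(-d2) - S_0 * exp(-qT) * N(-d1)
N(-d1) = 0.25247539; N(-d2) = 0.49297676
P = 20.4600 * 0.91943126 * 0.49297676 - 23.4900 * 1.00000000 * 0.25247539 = 3.3430

Answer: Price = 3.3430


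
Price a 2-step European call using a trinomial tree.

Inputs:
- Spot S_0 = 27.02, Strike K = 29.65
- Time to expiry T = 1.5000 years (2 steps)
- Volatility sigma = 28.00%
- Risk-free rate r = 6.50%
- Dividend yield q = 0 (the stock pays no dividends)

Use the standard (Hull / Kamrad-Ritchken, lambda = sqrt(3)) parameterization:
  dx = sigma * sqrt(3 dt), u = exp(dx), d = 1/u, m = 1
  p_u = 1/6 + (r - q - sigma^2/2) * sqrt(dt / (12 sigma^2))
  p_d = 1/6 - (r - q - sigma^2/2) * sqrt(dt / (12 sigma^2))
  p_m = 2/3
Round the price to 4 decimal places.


Answer: Price = V(0,0) = 3.7077

Derivation:
dt = T/N = 0.750000; dx = sigma*sqrt(3*dt) = 0.420000
u = exp(dx) = 1.521962; d = 1/u = 0.657047
p_u = 0.189702, p_m = 0.666667, p_d = 0.143631
Discount per step: exp(-r*dt) = 0.952419
Stock lattice S(k, j) with j the centered position index:
  k=0: S(0,+0) = 27.0200
  k=1: S(1,-1) = 17.7534; S(1,+0) = 27.0200; S(1,+1) = 41.1234
  k=2: S(2,-2) = 11.6648; S(2,-1) = 17.7534; S(2,+0) = 27.0200; S(2,+1) = 41.1234; S(2,+2) = 62.5882
Terminal payoffs V(N, j) = max(S_T - K, 0):
  V(2,-2) = 0.000000; V(2,-1) = 0.000000; V(2,+0) = 0.000000; V(2,+1) = 11.473401; V(2,+2) = 32.938236
Backward induction: V(k, j) = exp(-r*dt) * [p_u * V(k+1, j+1) + p_m * V(k+1, j) + p_d * V(k+1, j-1)]
  V(1,-1) = exp(-r*dt) * [p_u*0.000000 + p_m*0.000000 + p_d*0.000000] = 0.000000
  V(1,+0) = exp(-r*dt) * [p_u*11.473401 + p_m*0.000000 + p_d*0.000000] = 2.072970
  V(1,+1) = exp(-r*dt) * [p_u*32.938236 + p_m*11.473401 + p_d*0.000000] = 13.236147
  V(0,+0) = exp(-r*dt) * [p_u*13.236147 + p_m*2.072970 + p_d*0.000000] = 3.707681


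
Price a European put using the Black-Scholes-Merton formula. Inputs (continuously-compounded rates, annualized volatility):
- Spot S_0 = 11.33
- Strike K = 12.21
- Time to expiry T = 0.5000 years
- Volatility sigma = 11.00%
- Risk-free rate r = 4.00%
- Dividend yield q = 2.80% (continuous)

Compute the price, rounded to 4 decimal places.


Answer: Price = 0.8886

Derivation:
d1 = (ln(S/K) + (r - q + 0.5*sigma^2) * T) / (sigma * sqrt(T)) = -0.84565102
d2 = d1 - sigma * sqrt(T) = -0.92343277
exp(-rT) = 0.98019867; exp(-qT) = 0.98609754
P = K * exp(-rT) * N(-d2) - S_0 * exp(-qT) * N(-d1)
N(-d1) = 0.80112627; N(-d2) = 0.82210914
P = 12.2100 * 0.98019867 * 0.82210914 - 11.3300 * 0.98609754 * 0.80112627 = 0.8886


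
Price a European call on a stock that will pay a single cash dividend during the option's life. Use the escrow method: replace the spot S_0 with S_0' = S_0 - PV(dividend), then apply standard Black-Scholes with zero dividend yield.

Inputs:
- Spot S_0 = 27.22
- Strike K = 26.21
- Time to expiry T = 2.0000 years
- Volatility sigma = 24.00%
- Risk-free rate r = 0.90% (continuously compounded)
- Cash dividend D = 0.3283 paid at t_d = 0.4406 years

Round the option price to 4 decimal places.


PV(D) = D * exp(-r * t_d) = 0.3283 * 0.99604245 = 0.32700074
S_0' = S_0 - PV(D) = 27.2200 - 0.32700074 = 26.89299926
d1 = (ln(S_0'/K) + (r + sigma^2/2)*T) / (sigma*sqrt(T)) = 0.29853160
d2 = d1 - sigma*sqrt(T) = -0.04087966
exp(-rT) = 0.98216103
N(d1) = 0.61735127; N(d2) = 0.48369592
C = S_0' * N(d1) - K * exp(-rT) * N(d2) = 26.89299926 * 0.61735127 - 26.2100 * 0.98216103 * 0.48369592 = 4.1509

Answer: Price = 4.1509


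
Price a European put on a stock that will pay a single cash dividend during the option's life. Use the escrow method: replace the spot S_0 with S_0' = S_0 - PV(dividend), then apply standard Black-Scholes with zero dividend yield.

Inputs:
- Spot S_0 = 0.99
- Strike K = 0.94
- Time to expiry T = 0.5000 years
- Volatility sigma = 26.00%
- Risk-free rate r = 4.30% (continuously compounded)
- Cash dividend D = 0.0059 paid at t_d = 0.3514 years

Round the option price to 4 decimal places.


PV(D) = D * exp(-r * t_d) = 0.0059 * 0.98500339 = 0.00581152
S_0' = S_0 - PV(D) = 0.9900 - 0.00581152 = 0.98418848
d1 = (ln(S_0'/K) + (r + sigma^2/2)*T) / (sigma*sqrt(T)) = 0.45873579
d2 = d1 - sigma*sqrt(T) = 0.27488802
exp(-rT) = 0.97872948
N(-d1) = 0.32321196; N(-d2) = 0.39170113
P = K * exp(-rT) * N(-d2) - S_0' * N(-d1) = 0.9400 * 0.97872948 * 0.39170113 - 0.98418848 * 0.32321196 = 0.0423

Answer: Price = 0.0423


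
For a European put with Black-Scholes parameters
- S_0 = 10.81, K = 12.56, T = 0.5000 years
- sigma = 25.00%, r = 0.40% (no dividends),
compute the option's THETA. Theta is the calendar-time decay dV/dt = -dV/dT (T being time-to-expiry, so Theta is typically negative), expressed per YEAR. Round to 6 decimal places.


d1 = -0.7490836344; d2 = -0.9258603297
phi(d1) = 0.3013443408; exp(-qT) = 1.0000000000; exp(-rT) = 0.9980019987
Theta = -S*exp(-qT)*phi(d1)*sigma/(2*sqrt(T)) + r*K*exp(-rT)*N(-d2) - q*S*exp(-qT)*N(-d1)
N(-d1) = 0.7730966008; N(-d2) = 0.8227407151; sqrt(T) = 0.7071067812
Term 1 = -10.8100 * 1.0000000000 * 0.3013443408 * 0.2500 / (2 * 0.7071067812) = -0.5758557991
Term 2 = 0.0040 * 12.5600 * 0.9980019987 * 0.8227407151 = 0.0412519072
Term 3 = 0 (no dividend yield, q = 0)
Theta = -0.5758557991 + (0.0412519072) + (0.0000000000) = -0.534604

Answer: Theta = -0.534604


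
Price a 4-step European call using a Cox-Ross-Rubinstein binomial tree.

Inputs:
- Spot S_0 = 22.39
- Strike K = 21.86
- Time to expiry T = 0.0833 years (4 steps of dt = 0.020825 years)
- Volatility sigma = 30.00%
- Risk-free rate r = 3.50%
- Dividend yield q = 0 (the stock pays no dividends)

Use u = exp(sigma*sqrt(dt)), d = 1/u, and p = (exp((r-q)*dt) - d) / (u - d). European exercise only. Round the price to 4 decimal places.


dt = T/N = 0.020825
u = exp(sigma*sqrt(dt)) = 1.044243; d = 1/u = 0.957631
p = (exp((r-q)*dt) - d) / (u - d) = 0.497597
Discount per step: exp(-r*dt) = 0.999271
Stock lattice S(k, i) with i counting down-moves:
  k=0: S(0,0) = 22.3900
  k=1: S(1,0) = 23.3806; S(1,1) = 21.4414
  k=2: S(2,0) = 24.4150; S(2,1) = 22.3900; S(2,2) = 20.5329
  k=3: S(3,0) = 25.4953; S(3,1) = 23.3806; S(3,2) = 21.4414; S(3,3) = 19.6630
  k=4: S(4,0) = 26.6232; S(4,1) = 24.4150; S(4,2) = 22.3900; S(4,3) = 20.5329; S(4,4) = 18.8299
Terminal payoffs V(N, i) = max(S_T - K, 0):
  V(4,0) = 4.763249; V(4,1) = 2.555048; V(4,2) = 0.530000; V(4,3) = 0.000000; V(4,4) = 0.000000
Backward induction: V(k, i) = exp(-r*dt) * [p * V(k+1, i) + (1-p) * V(k+1, i+1)].
  V(3,0) = exp(-r*dt) * [p*4.763249 + (1-p)*2.555048] = 3.651180
  V(3,1) = exp(-r*dt) * [p*2.555048 + (1-p)*0.530000] = 1.536537
  V(3,2) = exp(-r*dt) * [p*0.530000 + (1-p)*0.000000] = 0.263534
  V(3,3) = exp(-r*dt) * [p*0.000000 + (1-p)*0.000000] = 0.000000
  V(2,0) = exp(-r*dt) * [p*3.651180 + (1-p)*1.536537] = 2.586891
  V(2,1) = exp(-r*dt) * [p*1.536537 + (1-p)*0.263534] = 0.896323
  V(2,2) = exp(-r*dt) * [p*0.263534 + (1-p)*0.000000] = 0.131038
  V(1,0) = exp(-r*dt) * [p*2.586891 + (1-p)*0.896323] = 1.736279
  V(1,1) = exp(-r*dt) * [p*0.896323 + (1-p)*0.131038] = 0.511469
  V(0,0) = exp(-r*dt) * [p*1.736279 + (1-p)*0.511469] = 1.120114

Answer: Price = V(0,0) = 1.1201


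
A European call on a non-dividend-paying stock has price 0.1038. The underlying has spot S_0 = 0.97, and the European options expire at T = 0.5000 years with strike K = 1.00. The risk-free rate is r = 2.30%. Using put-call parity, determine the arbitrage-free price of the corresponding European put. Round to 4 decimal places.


Answer: Put price = 0.1224

Derivation:
Put-call parity: C - P = S_0 * exp(-qT) - K * exp(-rT).
S_0 * exp(-qT) = 0.9700 * 1.00000000 = 0.97000000
K * exp(-rT) = 1.0000 * 0.98856587 = 0.98856587
P = C - S*exp(-qT) + K*exp(-rT)
P = 0.1038 - 0.97000000 + 0.98856587 = 0.1224


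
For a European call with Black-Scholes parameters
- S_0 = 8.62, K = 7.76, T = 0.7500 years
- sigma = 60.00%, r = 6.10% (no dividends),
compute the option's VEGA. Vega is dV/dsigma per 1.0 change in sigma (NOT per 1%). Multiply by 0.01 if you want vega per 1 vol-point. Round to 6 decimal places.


d1 = 0.5501238748; d2 = 0.0305086325
phi(d1) = 0.3429204880; exp(-qT) = 1.0000000000; exp(-rT) = 0.9552807525
Vega = S * exp(-qT) * phi(d1) * sqrt(T) = 8.6200 * 1.0000000000 * 0.3429204880 * 0.8660254038 = 2.559949

Answer: Vega = 2.559949


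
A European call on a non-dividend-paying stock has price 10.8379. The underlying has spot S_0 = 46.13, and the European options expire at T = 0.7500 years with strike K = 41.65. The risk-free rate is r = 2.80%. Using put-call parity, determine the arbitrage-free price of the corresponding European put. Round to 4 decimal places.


Answer: Put price = 5.4924

Derivation:
Put-call parity: C - P = S_0 * exp(-qT) - K * exp(-rT).
S_0 * exp(-qT) = 46.1300 * 1.00000000 = 46.13000000
K * exp(-rT) = 41.6500 * 0.97921896 = 40.78446987
P = C - S*exp(-qT) + K*exp(-rT)
P = 10.8379 - 46.13000000 + 40.78446987 = 5.4924


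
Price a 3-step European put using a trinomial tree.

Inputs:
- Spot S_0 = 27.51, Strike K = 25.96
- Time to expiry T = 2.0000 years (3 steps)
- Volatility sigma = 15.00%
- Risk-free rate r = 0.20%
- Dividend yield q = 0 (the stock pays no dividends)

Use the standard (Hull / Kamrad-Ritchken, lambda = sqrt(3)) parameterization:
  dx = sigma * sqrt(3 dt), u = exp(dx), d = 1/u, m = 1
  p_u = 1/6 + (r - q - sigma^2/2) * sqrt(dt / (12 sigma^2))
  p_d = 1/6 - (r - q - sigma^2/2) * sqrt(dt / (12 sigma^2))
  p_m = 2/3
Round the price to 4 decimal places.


dt = T/N = 0.666667; dx = sigma*sqrt(3*dt) = 0.212132
u = exp(dx) = 1.236311; d = 1/u = 0.808858
p_u = 0.152132, p_m = 0.666667, p_d = 0.181202
Discount per step: exp(-r*dt) = 0.998668
Stock lattice S(k, j) with j the centered position index:
  k=0: S(0,+0) = 27.5100
  k=1: S(1,-1) = 22.2517; S(1,+0) = 27.5100; S(1,+1) = 34.0109
  k=2: S(2,-2) = 17.9984; S(2,-1) = 22.2517; S(2,+0) = 27.5100; S(2,+1) = 34.0109; S(2,+2) = 42.0481
  k=3: S(3,-3) = 14.5582; S(3,-2) = 17.9984; S(3,-1) = 22.2517; S(3,+0) = 27.5100; S(3,+1) = 34.0109; S(3,+2) = 42.0481; S(3,+3) = 51.9845
Terminal payoffs V(N, j) = max(K - S_T, 0):
  V(3,-3) = 11.401814; V(3,-2) = 7.961552; V(3,-1) = 3.708319; V(3,+0) = 0.000000; V(3,+1) = 0.000000; V(3,+2) = 0.000000; V(3,+3) = 0.000000
Backward induction: V(k, j) = exp(-r*dt) * [p_u * V(k+1, j+1) + p_m * V(k+1, j) + p_d * V(k+1, j-1)]
  V(2,-2) = exp(-r*dt) * [p_u*3.708319 + p_m*7.961552 + p_d*11.401814] = 7.927305
  V(2,-1) = exp(-r*dt) * [p_u*0.000000 + p_m*3.708319 + p_d*7.961552] = 3.909643
  V(2,+0) = exp(-r*dt) * [p_u*0.000000 + p_m*0.000000 + p_d*3.708319] = 0.671058
  V(2,+1) = exp(-r*dt) * [p_u*0.000000 + p_m*0.000000 + p_d*0.000000] = 0.000000
  V(2,+2) = exp(-r*dt) * [p_u*0.000000 + p_m*0.000000 + p_d*0.000000] = 0.000000
  V(1,-1) = exp(-r*dt) * [p_u*0.671058 + p_m*3.909643 + p_d*7.927305] = 4.139436
  V(1,+0) = exp(-r*dt) * [p_u*0.000000 + p_m*0.671058 + p_d*3.909643] = 1.154266
  V(1,+1) = exp(-r*dt) * [p_u*0.000000 + p_m*0.000000 + p_d*0.671058] = 0.121435
  V(0,+0) = exp(-r*dt) * [p_u*0.121435 + p_m*1.154266 + p_d*4.139436] = 1.536008

Answer: Price = V(0,0) = 1.5360


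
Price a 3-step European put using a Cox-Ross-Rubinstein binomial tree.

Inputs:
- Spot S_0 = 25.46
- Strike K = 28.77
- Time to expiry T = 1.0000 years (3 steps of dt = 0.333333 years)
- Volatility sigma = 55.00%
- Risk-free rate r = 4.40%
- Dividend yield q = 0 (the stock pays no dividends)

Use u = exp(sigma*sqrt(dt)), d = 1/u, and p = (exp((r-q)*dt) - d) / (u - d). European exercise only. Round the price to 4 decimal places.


Answer: Price = V(0,0) = 7.1472

Derivation:
dt = T/N = 0.333333
u = exp(sigma*sqrt(dt)) = 1.373748; d = 1/u = 0.727936
p = (exp((r-q)*dt) - d) / (u - d) = 0.444153
Discount per step: exp(-r*dt) = 0.985440
Stock lattice S(k, i) with i counting down-moves:
  k=0: S(0,0) = 25.4600
  k=1: S(1,0) = 34.9756; S(1,1) = 18.5332
  k=2: S(2,0) = 48.0477; S(2,1) = 25.4600; S(2,2) = 13.4910
  k=3: S(3,0) = 66.0054; S(3,1) = 34.9756; S(3,2) = 18.5332; S(3,3) = 9.8206
Terminal payoffs V(N, i) = max(K - S_T, 0):
  V(3,0) = 0.000000; V(3,1) = 0.000000; V(3,2) = 10.236759; V(3,3) = 18.949415
Backward induction: V(k, i) = exp(-r*dt) * [p * V(k+1, i) + (1-p) * V(k+1, i+1)].
  V(2,0) = exp(-r*dt) * [p*0.000000 + (1-p)*0.000000] = 0.000000
  V(2,1) = exp(-r*dt) * [p*0.000000 + (1-p)*10.236759] = 5.607231
  V(2,2) = exp(-r*dt) * [p*10.236759 + (1-p)*18.949415] = 14.860113
  V(1,0) = exp(-r*dt) * [p*0.000000 + (1-p)*5.607231] = 3.071386
  V(1,1) = exp(-r*dt) * [p*5.607231 + (1-p)*14.860113] = 10.593900
  V(0,0) = exp(-r*dt) * [p*3.071386 + (1-p)*10.593900] = 7.147159


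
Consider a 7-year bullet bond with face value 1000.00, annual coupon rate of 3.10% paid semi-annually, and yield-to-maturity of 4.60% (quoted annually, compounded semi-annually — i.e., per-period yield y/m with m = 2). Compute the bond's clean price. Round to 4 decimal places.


Answer: Price = 911.0911

Derivation:
Coupon per period c = face * coupon_rate / m = 15.500000
Periods per year m = 2; per-period yield y/m = 0.023000
Number of cashflows N = 14
Cashflows (t years, CF_t, discount factor 1/(1+y/m)^(m*t), PV):
  t = 0.5000: CF_t = 15.500000, DF = 0.977517, PV = 15.151515
  t = 1.0000: CF_t = 15.500000, DF = 0.955540, PV = 14.810865
  t = 1.5000: CF_t = 15.500000, DF = 0.934056, PV = 14.477874
  t = 2.0000: CF_t = 15.500000, DF = 0.913056, PV = 14.152370
  t = 2.5000: CF_t = 15.500000, DF = 0.892528, PV = 13.834183
  t = 3.0000: CF_t = 15.500000, DF = 0.872461, PV = 13.523151
  t = 3.5000: CF_t = 15.500000, DF = 0.852846, PV = 13.219111
  t = 4.0000: CF_t = 15.500000, DF = 0.833671, PV = 12.921908
  t = 4.5000: CF_t = 15.500000, DF = 0.814928, PV = 12.631386
  t = 5.0000: CF_t = 15.500000, DF = 0.796606, PV = 12.347396
  t = 5.5000: CF_t = 15.500000, DF = 0.778696, PV = 12.069790
  t = 6.0000: CF_t = 15.500000, DF = 0.761189, PV = 11.798427
  t = 6.5000: CF_t = 15.500000, DF = 0.744075, PV = 11.533164
  t = 7.0000: CF_t = 1015.500000, DF = 0.727346, PV = 738.619988
Price P = sum_t PV_t = 911.091127


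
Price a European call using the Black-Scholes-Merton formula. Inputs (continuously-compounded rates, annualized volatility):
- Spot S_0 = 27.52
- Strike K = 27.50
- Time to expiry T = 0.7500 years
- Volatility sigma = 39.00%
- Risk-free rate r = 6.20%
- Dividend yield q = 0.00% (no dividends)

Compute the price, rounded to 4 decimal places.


Answer: Price = 4.2750

Derivation:
d1 = (ln(S/K) + (r - q + 0.5*sigma^2) * T) / (sigma * sqrt(T)) = 0.30870329
d2 = d1 - sigma * sqrt(T) = -0.02904662
exp(-rT) = 0.95456456; exp(-qT) = 1.00000000
C = S_0 * exp(-qT) * N(d1) - K * exp(-rT) * N(d2)
N(d1) = 0.62122638; N(d2) = 0.48841371
C = 27.5200 * 1.00000000 * 0.62122638 - 27.5000 * 0.95456456 * 0.48841371 = 4.2750


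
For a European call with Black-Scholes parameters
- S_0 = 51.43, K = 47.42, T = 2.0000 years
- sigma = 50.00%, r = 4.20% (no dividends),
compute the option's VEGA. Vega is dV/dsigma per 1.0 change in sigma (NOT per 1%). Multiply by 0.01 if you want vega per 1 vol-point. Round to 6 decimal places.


Answer: Vega = 24.421998

Derivation:
d1 = 0.5871497632; d2 = -0.1199570180
phi(d1) = 0.3357760177; exp(-qT) = 1.0000000000; exp(-rT) = 0.9194312561
Vega = S * exp(-qT) * phi(d1) * sqrt(T) = 51.4300 * 1.0000000000 * 0.3357760177 * 1.4142135624 = 24.421998


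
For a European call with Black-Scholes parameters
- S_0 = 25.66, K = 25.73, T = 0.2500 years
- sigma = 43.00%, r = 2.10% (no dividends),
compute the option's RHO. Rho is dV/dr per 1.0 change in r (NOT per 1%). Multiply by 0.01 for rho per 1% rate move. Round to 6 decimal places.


Answer: Rho = 2.955349

Derivation:
d1 = 0.1192475949; d2 = -0.0957524051
phi(d1) = 0.3961158628; exp(-qT) = 1.0000000000; exp(-rT) = 0.9947637572
N(d2) = 0.4618586094
Rho = K*T*exp(-rT)*N(d2) = 25.7300 * 0.2500 * 0.9947637572 * 0.4618586094 = 2.955349


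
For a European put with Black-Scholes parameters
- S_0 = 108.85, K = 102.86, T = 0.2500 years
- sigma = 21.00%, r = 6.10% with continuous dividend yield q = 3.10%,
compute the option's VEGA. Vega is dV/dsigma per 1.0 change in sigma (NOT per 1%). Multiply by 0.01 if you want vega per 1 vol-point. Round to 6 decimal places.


d1 = 0.6629947365; d2 = 0.5579947365
phi(d1) = 0.3202287984; exp(-qT) = 0.9922799538; exp(-rT) = 0.9848656924
Vega = S * exp(-qT) * phi(d1) * sqrt(T) = 108.8500 * 0.9922799538 * 0.3202287984 * 0.5000000000 = 17.293904

Answer: Vega = 17.293904


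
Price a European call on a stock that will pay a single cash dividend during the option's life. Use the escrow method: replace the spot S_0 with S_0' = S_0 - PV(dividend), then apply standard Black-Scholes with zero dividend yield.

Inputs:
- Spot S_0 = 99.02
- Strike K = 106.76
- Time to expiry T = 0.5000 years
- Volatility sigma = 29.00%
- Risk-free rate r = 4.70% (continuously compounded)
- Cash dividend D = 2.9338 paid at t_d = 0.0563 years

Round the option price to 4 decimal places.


PV(D) = D * exp(-r * t_d) = 2.9338 * 0.99735740 = 2.92604713
S_0' = S_0 - PV(D) = 99.0200 - 2.92604713 = 96.09395287
d1 = (ln(S_0'/K) + (r + sigma^2/2)*T) / (sigma*sqrt(T)) = -0.29616527
d2 = d1 - sigma*sqrt(T) = -0.50122623
exp(-rT) = 0.97677397
N(d1) = 0.38355194; N(d2) = 0.30810596
C = S_0' * N(d1) - K * exp(-rT) * N(d2) = 96.09395287 * 0.38355194 - 106.7600 * 0.97677397 * 0.30810596 = 4.7276

Answer: Price = 4.7276


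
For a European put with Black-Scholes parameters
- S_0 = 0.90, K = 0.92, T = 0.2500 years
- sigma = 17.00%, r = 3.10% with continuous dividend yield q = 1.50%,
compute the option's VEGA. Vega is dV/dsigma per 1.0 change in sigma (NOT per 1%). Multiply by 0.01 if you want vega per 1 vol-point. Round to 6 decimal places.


Answer: Vega = 0.176316

Derivation:
d1 = -0.1690165496; d2 = -0.2540165496
phi(d1) = 0.3932845709; exp(-qT) = 0.9962570225; exp(-rT) = 0.9922799538
Vega = S * exp(-qT) * phi(d1) * sqrt(T) = 0.9000 * 0.9962570225 * 0.3932845709 * 0.5000000000 = 0.176316


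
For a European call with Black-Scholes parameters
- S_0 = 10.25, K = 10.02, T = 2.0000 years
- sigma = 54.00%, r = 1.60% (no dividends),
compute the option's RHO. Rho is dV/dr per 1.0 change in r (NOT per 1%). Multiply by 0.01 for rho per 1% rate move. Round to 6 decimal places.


d1 = 0.4534579018; d2 = -0.3102174219
phi(d1) = 0.3599642466; exp(-qT) = 1.0000000000; exp(-rT) = 0.9685065821
N(d2) = 0.3781978114
Rho = K*T*exp(-rT)*N(d2) = 10.0200 * 2.0000 * 0.9685065821 * 0.3781978114 = 7.340393

Answer: Rho = 7.340393


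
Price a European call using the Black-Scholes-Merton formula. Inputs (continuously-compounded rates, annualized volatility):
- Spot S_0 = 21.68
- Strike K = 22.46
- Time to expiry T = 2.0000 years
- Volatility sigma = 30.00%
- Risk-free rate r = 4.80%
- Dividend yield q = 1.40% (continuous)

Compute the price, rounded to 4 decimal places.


Answer: Price = 3.8335

Derivation:
d1 = (ln(S/K) + (r - q + 0.5*sigma^2) * T) / (sigma * sqrt(T)) = 0.28909879
d2 = d1 - sigma * sqrt(T) = -0.13516528
exp(-rT) = 0.90846402; exp(-qT) = 0.97238837
C = S_0 * exp(-qT) * N(d1) - K * exp(-rT) * N(d2)
N(d1) = 0.61374711; N(d2) = 0.44624060
C = 21.6800 * 0.97238837 * 0.61374711 - 22.4600 * 0.90846402 * 0.44624060 = 3.8335


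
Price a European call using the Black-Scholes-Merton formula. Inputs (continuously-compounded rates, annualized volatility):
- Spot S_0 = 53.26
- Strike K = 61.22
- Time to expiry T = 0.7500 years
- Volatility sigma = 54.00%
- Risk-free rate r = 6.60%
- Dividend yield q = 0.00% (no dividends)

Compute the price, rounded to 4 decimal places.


Answer: Price = 7.9934

Derivation:
d1 = (ln(S/K) + (r - q + 0.5*sigma^2) * T) / (sigma * sqrt(T)) = 0.04182934
d2 = d1 - sigma * sqrt(T) = -0.42582438
exp(-rT) = 0.95170516; exp(-qT) = 1.00000000
C = S_0 * exp(-qT) * N(d1) - K * exp(-rT) * N(d2)
N(d1) = 0.51668263; N(d2) = 0.33511791
C = 53.2600 * 1.00000000 * 0.51668263 - 61.2200 * 0.95170516 * 0.33511791 = 7.9934


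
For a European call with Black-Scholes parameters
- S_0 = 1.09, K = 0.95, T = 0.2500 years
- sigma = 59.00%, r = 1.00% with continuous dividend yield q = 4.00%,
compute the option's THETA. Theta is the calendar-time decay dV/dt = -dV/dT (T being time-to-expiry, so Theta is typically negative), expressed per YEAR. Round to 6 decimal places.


Answer: Theta = -0.188347

Derivation:
d1 = 0.5880796292; d2 = 0.2930796292
phi(d1) = 0.3355925988; exp(-qT) = 0.9900498337; exp(-rT) = 0.9975031224
Theta = -S*exp(-qT)*phi(d1)*sigma/(2*sqrt(T)) - r*K*exp(-rT)*N(d2) + q*S*exp(-qT)*N(d1)
N(d1) = 0.7217605772; N(d2) = 0.6152693565; sqrt(T) = 0.5000000000
Term 1 = -1.0900 * 0.9900498337 * 0.3355925988 * 0.5900 / (2 * 0.5000000000) = -0.2136721594
Term 2 = -0.0100 * 0.9500 * 0.9975031224 * 0.6152693565 = -0.0058304645
Term 3 = 0.0400 * 1.0900 * 0.9900498337 * 0.7217605772 = 0.0311556418
Theta = -0.2136721594 + (-0.0058304645) + (0.0311556418) = -0.188347


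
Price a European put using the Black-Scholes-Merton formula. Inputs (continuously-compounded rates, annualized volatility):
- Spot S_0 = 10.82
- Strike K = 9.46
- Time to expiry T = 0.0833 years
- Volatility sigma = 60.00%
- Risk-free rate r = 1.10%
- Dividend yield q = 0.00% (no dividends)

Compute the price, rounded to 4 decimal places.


d1 = (ln(S/K) + (r - q + 0.5*sigma^2) * T) / (sigma * sqrt(T)) = 0.86755103
d2 = d1 - sigma * sqrt(T) = 0.69438059
exp(-rT) = 0.99908412; exp(-qT) = 1.00000000
P = K * exp(-rT) * N(-d2) - S_0 * exp(-qT) * N(-d1)
N(-d1) = 0.19282008; N(-d2) = 0.24372178
P = 9.4600 * 0.99908412 * 0.24372178 - 10.8200 * 1.00000000 * 0.19282008 = 0.2172

Answer: Price = 0.2172


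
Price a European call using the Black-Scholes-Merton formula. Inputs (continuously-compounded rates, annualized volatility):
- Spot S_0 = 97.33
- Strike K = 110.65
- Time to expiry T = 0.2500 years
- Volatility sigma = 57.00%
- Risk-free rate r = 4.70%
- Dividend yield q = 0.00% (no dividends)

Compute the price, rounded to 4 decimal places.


d1 = (ln(S/K) + (r - q + 0.5*sigma^2) * T) / (sigma * sqrt(T)) = -0.26632386
d2 = d1 - sigma * sqrt(T) = -0.55132386
exp(-rT) = 0.98831876; exp(-qT) = 1.00000000
C = S_0 * exp(-qT) * N(d1) - K * exp(-rT) * N(d2)
N(d1) = 0.39499490; N(d2) = 0.29070584
C = 97.3300 * 1.00000000 * 0.39499490 - 110.6500 * 0.98831876 * 0.29070584 = 6.6540

Answer: Price = 6.6540


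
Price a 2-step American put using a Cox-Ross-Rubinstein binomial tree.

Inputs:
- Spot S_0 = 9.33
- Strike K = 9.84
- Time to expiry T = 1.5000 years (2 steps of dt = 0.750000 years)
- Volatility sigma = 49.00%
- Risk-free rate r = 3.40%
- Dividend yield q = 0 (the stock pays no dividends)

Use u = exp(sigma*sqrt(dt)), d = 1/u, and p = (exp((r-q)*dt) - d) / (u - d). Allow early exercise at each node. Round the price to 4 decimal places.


dt = T/N = 0.750000
u = exp(sigma*sqrt(dt)) = 1.528600; d = 1/u = 0.654193
p = (exp((r-q)*dt) - d) / (u - d) = 0.425013
Discount per step: exp(-r*dt) = 0.974822
Stock lattice S(k, i) with i counting down-moves:
  k=0: S(0,0) = 9.3300
  k=1: S(1,0) = 14.2618; S(1,1) = 6.1036
  k=2: S(2,0) = 21.8007; S(2,1) = 9.3300; S(2,2) = 3.9929
Terminal payoffs V(N, i) = max(K - S_T, 0):
  V(2,0) = 0.000000; V(2,1) = 0.510000; V(2,2) = 5.847051
Backward induction: V(k, i) = exp(-r*dt) * [p * V(k+1, i) + (1-p) * V(k+1, i+1)]; then take max(V_cont, immediate exercise) for American.
  V(1,0) = exp(-r*dt) * [p*0.000000 + (1-p)*0.510000] = 0.285860; exercise = 0.000000; V(1,0) = max -> 0.285860
  V(1,1) = exp(-r*dt) * [p*0.510000 + (1-p)*5.847051] = 3.488629; exercise = 3.736377; V(1,1) = max -> 3.736377
  V(0,0) = exp(-r*dt) * [p*0.285860 + (1-p)*3.736377] = 2.212711; exercise = 0.510000; V(0,0) = max -> 2.212711

Answer: Price = V(0,0) = 2.2127


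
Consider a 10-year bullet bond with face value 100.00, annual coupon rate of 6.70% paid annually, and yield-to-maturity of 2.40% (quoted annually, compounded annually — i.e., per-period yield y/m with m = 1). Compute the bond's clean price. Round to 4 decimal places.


Answer: Price = 137.8291

Derivation:
Coupon per period c = face * coupon_rate / m = 6.700000
Periods per year m = 1; per-period yield y/m = 0.024000
Number of cashflows N = 10
Cashflows (t years, CF_t, discount factor 1/(1+y/m)^(m*t), PV):
  t = 1.0000: CF_t = 6.700000, DF = 0.976562, PV = 6.542969
  t = 2.0000: CF_t = 6.700000, DF = 0.953674, PV = 6.389618
  t = 3.0000: CF_t = 6.700000, DF = 0.931323, PV = 6.239861
  t = 4.0000: CF_t = 6.700000, DF = 0.909495, PV = 6.093615
  t = 5.0000: CF_t = 6.700000, DF = 0.888178, PV = 5.950795
  t = 6.0000: CF_t = 6.700000, DF = 0.867362, PV = 5.811324
  t = 7.0000: CF_t = 6.700000, DF = 0.847033, PV = 5.675121
  t = 8.0000: CF_t = 6.700000, DF = 0.827181, PV = 5.542110
  t = 9.0000: CF_t = 6.700000, DF = 0.807794, PV = 5.412217
  t = 10.0000: CF_t = 106.700000, DF = 0.788861, PV = 84.171459
Price P = sum_t PV_t = 137.829088


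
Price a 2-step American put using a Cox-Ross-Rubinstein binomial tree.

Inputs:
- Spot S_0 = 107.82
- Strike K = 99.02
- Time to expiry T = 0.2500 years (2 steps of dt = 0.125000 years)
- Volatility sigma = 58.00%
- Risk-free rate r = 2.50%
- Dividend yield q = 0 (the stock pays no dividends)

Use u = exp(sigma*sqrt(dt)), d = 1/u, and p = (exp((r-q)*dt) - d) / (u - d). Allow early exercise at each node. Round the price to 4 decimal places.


Answer: Price = V(0,0) = 8.0653

Derivation:
dt = T/N = 0.125000
u = exp(sigma*sqrt(dt)) = 1.227600; d = 1/u = 0.814598
p = (exp((r-q)*dt) - d) / (u - d) = 0.456492
Discount per step: exp(-r*dt) = 0.996880
Stock lattice S(k, i) with i counting down-moves:
  k=0: S(0,0) = 107.8200
  k=1: S(1,0) = 132.3598; S(1,1) = 87.8299
  k=2: S(2,0) = 162.4849; S(2,1) = 107.8200; S(2,2) = 71.5460
Terminal payoffs V(N, i) = max(K - S_T, 0):
  V(2,0) = 0.000000; V(2,1) = 0.000000; V(2,2) = 27.473954
Backward induction: V(k, i) = exp(-r*dt) * [p * V(k+1, i) + (1-p) * V(k+1, i+1)]; then take max(V_cont, immediate exercise) for American.
  V(1,0) = exp(-r*dt) * [p*0.000000 + (1-p)*0.000000] = 0.000000; exercise = 0.000000; V(1,0) = max -> 0.000000
  V(1,1) = exp(-r*dt) * [p*0.000000 + (1-p)*27.473954] = 14.885723; exercise = 11.190081; V(1,1) = max -> 14.885723
  V(0,0) = exp(-r*dt) * [p*0.000000 + (1-p)*14.885723] = 8.065266; exercise = 0.000000; V(0,0) = max -> 8.065266


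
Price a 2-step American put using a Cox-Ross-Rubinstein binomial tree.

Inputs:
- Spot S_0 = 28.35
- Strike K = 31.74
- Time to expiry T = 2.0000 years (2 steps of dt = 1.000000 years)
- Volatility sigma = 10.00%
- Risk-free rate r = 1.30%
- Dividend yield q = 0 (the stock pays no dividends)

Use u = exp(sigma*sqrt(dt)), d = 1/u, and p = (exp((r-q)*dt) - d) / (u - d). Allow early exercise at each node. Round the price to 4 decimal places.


dt = T/N = 1.000000
u = exp(sigma*sqrt(dt)) = 1.105171; d = 1/u = 0.904837
p = (exp((r-q)*dt) - d) / (u - d) = 0.540336
Discount per step: exp(-r*dt) = 0.987084
Stock lattice S(k, i) with i counting down-moves:
  k=0: S(0,0) = 28.3500
  k=1: S(1,0) = 31.3316; S(1,1) = 25.6521
  k=2: S(2,0) = 34.6268; S(2,1) = 28.3500; S(2,2) = 23.2110
Terminal payoffs V(N, i) = max(K - S_T, 0):
  V(2,0) = 0.000000; V(2,1) = 3.390000; V(2,2) = 8.528983
Backward induction: V(k, i) = exp(-r*dt) * [p * V(k+1, i) + (1-p) * V(k+1, i+1)]; then take max(V_cont, immediate exercise) for American.
  V(1,0) = exp(-r*dt) * [p*0.000000 + (1-p)*3.390000] = 1.538134; exercise = 0.408404; V(1,0) = max -> 1.538134
  V(1,1) = exp(-r*dt) * [p*3.390000 + (1-p)*8.528983] = 5.677910; exercise = 6.087859; V(1,1) = max -> 6.087859
  V(0,0) = exp(-r*dt) * [p*1.538134 + (1-p)*6.087859] = 3.582600; exercise = 3.390000; V(0,0) = max -> 3.582600

Answer: Price = V(0,0) = 3.5826


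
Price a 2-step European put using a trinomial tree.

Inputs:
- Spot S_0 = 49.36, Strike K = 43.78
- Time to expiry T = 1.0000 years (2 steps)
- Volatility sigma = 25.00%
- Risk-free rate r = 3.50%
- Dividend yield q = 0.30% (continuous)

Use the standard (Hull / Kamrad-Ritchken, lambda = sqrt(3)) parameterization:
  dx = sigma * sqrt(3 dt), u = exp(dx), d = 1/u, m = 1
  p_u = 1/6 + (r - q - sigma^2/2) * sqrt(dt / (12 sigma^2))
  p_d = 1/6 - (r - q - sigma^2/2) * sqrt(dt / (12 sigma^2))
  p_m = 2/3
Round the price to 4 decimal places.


dt = T/N = 0.500000; dx = sigma*sqrt(3*dt) = 0.306186
u = exp(dx) = 1.358235; d = 1/u = 0.736250
p_u = 0.167279, p_m = 0.666667, p_d = 0.166054
Discount per step: exp(-r*dt) = 0.982652
Stock lattice S(k, j) with j the centered position index:
  k=0: S(0,+0) = 49.3600
  k=1: S(1,-1) = 36.3413; S(1,+0) = 49.3600; S(1,+1) = 67.0425
  k=2: S(2,-2) = 26.7562; S(2,-1) = 36.3413; S(2,+0) = 49.3600; S(2,+1) = 67.0425; S(2,+2) = 91.0595
Terminal payoffs V(N, j) = max(K - S_T, 0):
  V(2,-2) = 17.023754; V(2,-1) = 7.438724; V(2,+0) = 0.000000; V(2,+1) = 0.000000; V(2,+2) = 0.000000
Backward induction: V(k, j) = exp(-r*dt) * [p_u * V(k+1, j+1) + p_m * V(k+1, j) + p_d * V(k+1, j-1)]
  V(1,-1) = exp(-r*dt) * [p_u*0.000000 + p_m*7.438724 + p_d*17.023754] = 7.650947
  V(1,+0) = exp(-r*dt) * [p_u*0.000000 + p_m*0.000000 + p_d*7.438724] = 1.213804
  V(1,+1) = exp(-r*dt) * [p_u*0.000000 + p_m*0.000000 + p_d*0.000000] = 0.000000
  V(0,+0) = exp(-r*dt) * [p_u*0.000000 + p_m*1.213804 + p_d*7.650947] = 2.043597

Answer: Price = V(0,0) = 2.0436


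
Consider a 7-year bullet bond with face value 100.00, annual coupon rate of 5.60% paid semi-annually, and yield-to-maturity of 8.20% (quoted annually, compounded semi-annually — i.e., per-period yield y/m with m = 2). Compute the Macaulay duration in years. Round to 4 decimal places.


Answer: Macaulay duration = 5.7837 years

Derivation:
Coupon per period c = face * coupon_rate / m = 2.800000
Periods per year m = 2; per-period yield y/m = 0.041000
Number of cashflows N = 14
Cashflows (t years, CF_t, discount factor 1/(1+y/m)^(m*t), PV):
  t = 0.5000: CF_t = 2.800000, DF = 0.960615, PV = 2.689721
  t = 1.0000: CF_t = 2.800000, DF = 0.922781, PV = 2.583786
  t = 1.5000: CF_t = 2.800000, DF = 0.886437, PV = 2.482023
  t = 2.0000: CF_t = 2.800000, DF = 0.851524, PV = 2.384268
  t = 2.5000: CF_t = 2.800000, DF = 0.817987, PV = 2.290363
  t = 3.0000: CF_t = 2.800000, DF = 0.785770, PV = 2.200157
  t = 3.5000: CF_t = 2.800000, DF = 0.754823, PV = 2.113503
  t = 4.0000: CF_t = 2.800000, DF = 0.725094, PV = 2.030263
  t = 4.5000: CF_t = 2.800000, DF = 0.696536, PV = 1.950300
  t = 5.0000: CF_t = 2.800000, DF = 0.669103, PV = 1.873487
  t = 5.5000: CF_t = 2.800000, DF = 0.642750, PV = 1.799700
  t = 6.0000: CF_t = 2.800000, DF = 0.617435, PV = 1.728818
  t = 6.5000: CF_t = 2.800000, DF = 0.593117, PV = 1.660728
  t = 7.0000: CF_t = 102.800000, DF = 0.569757, PV = 58.571035
Price P = sum_t PV_t = 86.358154
Macaulay numerator sum_t t * PV_t:
  t * PV_t at t = 0.5000: 1.344861
  t * PV_t at t = 1.0000: 2.583786
  t * PV_t at t = 1.5000: 3.723035
  t * PV_t at t = 2.0000: 4.768536
  t * PV_t at t = 2.5000: 5.725908
  t * PV_t at t = 3.0000: 6.600471
  t * PV_t at t = 3.5000: 7.397261
  t * PV_t at t = 4.0000: 8.121050
  t * PV_t at t = 4.5000: 8.776351
  t * PV_t at t = 5.0000: 9.367436
  t * PV_t at t = 5.5000: 9.898347
  t * PV_t at t = 6.0000: 10.372908
  t * PV_t at t = 6.5000: 10.794733
  t * PV_t at t = 7.0000: 409.997248
Macaulay duration D = (sum_t t * PV_t) / P = 499.471932 / 86.358154 = 5.783726


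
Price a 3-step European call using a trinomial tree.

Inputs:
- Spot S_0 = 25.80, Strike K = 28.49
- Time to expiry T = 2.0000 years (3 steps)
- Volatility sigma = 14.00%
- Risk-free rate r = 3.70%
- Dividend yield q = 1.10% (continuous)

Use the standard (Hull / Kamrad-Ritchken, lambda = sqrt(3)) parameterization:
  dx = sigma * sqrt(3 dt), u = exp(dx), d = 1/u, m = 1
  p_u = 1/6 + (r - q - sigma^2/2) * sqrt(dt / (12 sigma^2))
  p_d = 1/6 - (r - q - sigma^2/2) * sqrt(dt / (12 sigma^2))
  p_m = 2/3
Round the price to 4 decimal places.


dt = T/N = 0.666667; dx = sigma*sqrt(3*dt) = 0.197990
u = exp(dx) = 1.218950; d = 1/u = 0.820378
p_u = 0.193941, p_m = 0.666667, p_d = 0.139393
Discount per step: exp(-r*dt) = 0.975635
Stock lattice S(k, j) with j the centered position index:
  k=0: S(0,+0) = 25.8000
  k=1: S(1,-1) = 21.1658; S(1,+0) = 25.8000; S(1,+1) = 31.4489
  k=2: S(2,-2) = 17.3639; S(2,-1) = 21.1658; S(2,+0) = 25.8000; S(2,+1) = 31.4489; S(2,+2) = 38.3347
  k=3: S(3,-3) = 14.2450; S(3,-2) = 17.3639; S(3,-1) = 21.1658; S(3,+0) = 25.8000; S(3,+1) = 31.4489; S(3,+2) = 38.3347; S(3,+3) = 46.7280
Terminal payoffs V(N, j) = max(S_T - K, 0):
  V(3,-3) = 0.000000; V(3,-2) = 0.000000; V(3,-1) = 0.000000; V(3,+0) = 0.000000; V(3,+1) = 2.958912; V(3,+2) = 9.844654; V(3,+3) = 18.238030
Backward induction: V(k, j) = exp(-r*dt) * [p_u * V(k+1, j+1) + p_m * V(k+1, j) + p_d * V(k+1, j-1)]
  V(2,-2) = exp(-r*dt) * [p_u*0.000000 + p_m*0.000000 + p_d*0.000000] = 0.000000
  V(2,-1) = exp(-r*dt) * [p_u*0.000000 + p_m*0.000000 + p_d*0.000000] = 0.000000
  V(2,+0) = exp(-r*dt) * [p_u*2.958912 + p_m*0.000000 + p_d*0.000000] = 0.559872
  V(2,+1) = exp(-r*dt) * [p_u*9.844654 + p_m*2.958912 + p_d*0.000000] = 3.787306
  V(2,+2) = exp(-r*dt) * [p_u*18.238030 + p_m*9.844654 + p_d*2.958912] = 10.256511
  V(1,-1) = exp(-r*dt) * [p_u*0.559872 + p_m*0.000000 + p_d*0.000000] = 0.105936
  V(1,+0) = exp(-r*dt) * [p_u*3.787306 + p_m*0.559872 + p_d*0.000000] = 1.080770
  V(1,+1) = exp(-r*dt) * [p_u*10.256511 + p_m*3.787306 + p_d*0.559872] = 4.480183
  V(0,+0) = exp(-r*dt) * [p_u*4.480183 + p_m*1.080770 + p_d*0.105936] = 1.565085

Answer: Price = V(0,0) = 1.5651


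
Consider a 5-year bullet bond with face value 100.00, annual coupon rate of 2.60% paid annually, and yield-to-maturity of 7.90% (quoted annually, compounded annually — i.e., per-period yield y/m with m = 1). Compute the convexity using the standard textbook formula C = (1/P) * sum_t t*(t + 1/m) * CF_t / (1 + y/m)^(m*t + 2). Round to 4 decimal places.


Answer: Convexity = 23.8326

Derivation:
Coupon per period c = face * coupon_rate / m = 2.600000
Periods per year m = 1; per-period yield y/m = 0.079000
Number of cashflows N = 5
Cashflows (t years, CF_t, discount factor 1/(1+y/m)^(m*t), PV):
  t = 1.0000: CF_t = 2.600000, DF = 0.926784, PV = 2.409639
  t = 2.0000: CF_t = 2.600000, DF = 0.858929, PV = 2.233215
  t = 3.0000: CF_t = 2.600000, DF = 0.796041, PV = 2.069708
  t = 4.0000: CF_t = 2.600000, DF = 0.737758, PV = 1.918172
  t = 5.0000: CF_t = 102.600000, DF = 0.683743, PV = 70.152013
Price P = sum_t PV_t = 78.782746
Convexity numerator sum_t t*(t + 1/m) * CF_t / (1+y/m)^(m*t + 2):
  t = 1.0000: term = 4.139415
  t = 2.0000: term = 11.509033
  t = 3.0000: term = 21.332776
  t = 4.0000: term = 32.951461
  t = 5.0000: term = 1807.667303
Convexity = (1/P) * sum = 1877.599988 / 78.782746 = 23.832629


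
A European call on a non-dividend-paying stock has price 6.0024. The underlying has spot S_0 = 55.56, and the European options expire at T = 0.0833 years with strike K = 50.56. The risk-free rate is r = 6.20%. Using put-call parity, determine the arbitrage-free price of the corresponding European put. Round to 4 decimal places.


Answer: Put price = 0.7420

Derivation:
Put-call parity: C - P = S_0 * exp(-qT) - K * exp(-rT).
S_0 * exp(-qT) = 55.5600 * 1.00000000 = 55.56000000
K * exp(-rT) = 50.5600 * 0.99484871 = 50.29955096
P = C - S*exp(-qT) + K*exp(-rT)
P = 6.0024 - 55.56000000 + 50.29955096 = 0.7420


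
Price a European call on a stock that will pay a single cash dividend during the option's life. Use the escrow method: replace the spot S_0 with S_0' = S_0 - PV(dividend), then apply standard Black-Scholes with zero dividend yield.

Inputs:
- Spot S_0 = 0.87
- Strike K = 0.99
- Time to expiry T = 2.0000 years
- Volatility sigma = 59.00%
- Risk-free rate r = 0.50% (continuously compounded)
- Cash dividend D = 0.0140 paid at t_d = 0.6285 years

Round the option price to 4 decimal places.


PV(D) = D * exp(-r * t_d) = 0.0140 * 0.99686243 = 0.01395607
S_0' = S_0 - PV(D) = 0.8700 - 0.01395607 = 0.85604393
d1 = (ln(S_0'/K) + (r + sigma^2/2)*T) / (sigma*sqrt(T)) = 0.25493806
d2 = d1 - sigma*sqrt(T) = -0.57944794
exp(-rT) = 0.99004983
N(d1) = 0.60061453; N(d2) = 0.28114348
C = S_0' * N(d1) - K * exp(-rT) * N(d2) = 0.85604393 * 0.60061453 - 0.9900 * 0.99004983 * 0.28114348 = 0.2386

Answer: Price = 0.2386


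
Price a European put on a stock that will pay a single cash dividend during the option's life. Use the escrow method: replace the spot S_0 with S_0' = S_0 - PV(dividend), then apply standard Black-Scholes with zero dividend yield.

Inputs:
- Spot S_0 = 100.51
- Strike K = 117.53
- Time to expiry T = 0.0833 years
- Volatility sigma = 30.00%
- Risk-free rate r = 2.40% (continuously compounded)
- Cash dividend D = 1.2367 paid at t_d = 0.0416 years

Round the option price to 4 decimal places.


PV(D) = D * exp(-r * t_d) = 1.2367 * 0.99900210 = 1.23546589
S_0' = S_0 - PV(D) = 100.5100 - 1.23546589 = 99.27453411
d1 = (ln(S_0'/K) + (r + sigma^2/2)*T) / (sigma*sqrt(T)) = -1.88319484
d2 = d1 - sigma*sqrt(T) = -1.96978006
exp(-rT) = 0.99800280
N(-d1) = 0.97016302; N(-d2) = 0.97556821
P = K * exp(-rT) * N(-d2) - S_0' * N(-d1) = 117.5300 * 0.99800280 * 0.97556821 - 99.27453411 * 0.97016302 = 18.1171

Answer: Price = 18.1171


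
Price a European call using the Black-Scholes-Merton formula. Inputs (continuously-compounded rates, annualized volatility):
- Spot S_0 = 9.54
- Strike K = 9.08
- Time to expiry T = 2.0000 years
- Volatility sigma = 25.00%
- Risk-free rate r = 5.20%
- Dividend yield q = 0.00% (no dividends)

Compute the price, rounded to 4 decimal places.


Answer: Price = 2.0356

Derivation:
d1 = (ln(S/K) + (r - q + 0.5*sigma^2) * T) / (sigma * sqrt(T)) = 0.61071198
d2 = d1 - sigma * sqrt(T) = 0.25715859
exp(-rT) = 0.90122530; exp(-qT) = 1.00000000
C = S_0 * exp(-qT) * N(d1) - K * exp(-rT) * N(d2)
N(d1) = 0.72930486; N(d2) = 0.60147183
C = 9.5400 * 1.00000000 * 0.72930486 - 9.0800 * 0.90122530 * 0.60147183 = 2.0356


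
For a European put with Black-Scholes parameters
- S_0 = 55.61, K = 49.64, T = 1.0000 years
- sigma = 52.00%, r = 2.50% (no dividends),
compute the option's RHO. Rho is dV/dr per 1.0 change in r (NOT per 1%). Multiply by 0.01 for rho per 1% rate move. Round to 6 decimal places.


Answer: Rho = -24.082165

Derivation:
d1 = 0.5264732324; d2 = 0.0064732324
phi(d1) = 0.3473141541; exp(-qT) = 1.0000000000; exp(-rT) = 0.9753099120
N(-d2) = 0.4974175719
Rho = -K*T*exp(-rT)*N(-d2) = -49.6400 * 1.0000 * 0.9753099120 * 0.4974175719 = -24.082165


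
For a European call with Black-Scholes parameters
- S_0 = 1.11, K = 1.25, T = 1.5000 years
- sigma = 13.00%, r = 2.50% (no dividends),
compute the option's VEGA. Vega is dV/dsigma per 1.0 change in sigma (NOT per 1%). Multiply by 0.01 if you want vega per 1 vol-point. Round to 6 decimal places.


Answer: Vega = 0.494262

Derivation:
d1 = -0.4309125774; d2 = -0.5901294107
phi(d1) = 0.3635707528; exp(-qT) = 1.0000000000; exp(-rT) = 0.9631944177
Vega = S * exp(-qT) * phi(d1) * sqrt(T) = 1.1100 * 1.0000000000 * 0.3635707528 * 1.2247448714 = 0.494262


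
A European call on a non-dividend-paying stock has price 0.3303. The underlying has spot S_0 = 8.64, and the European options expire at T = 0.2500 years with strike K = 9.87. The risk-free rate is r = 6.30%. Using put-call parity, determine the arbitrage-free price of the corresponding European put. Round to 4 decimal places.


Answer: Put price = 1.4061

Derivation:
Put-call parity: C - P = S_0 * exp(-qT) - K * exp(-rT).
S_0 * exp(-qT) = 8.6400 * 1.00000000 = 8.64000000
K * exp(-rT) = 9.8700 * 0.98437338 = 9.71576529
P = C - S*exp(-qT) + K*exp(-rT)
P = 0.3303 - 8.64000000 + 9.71576529 = 1.4061
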